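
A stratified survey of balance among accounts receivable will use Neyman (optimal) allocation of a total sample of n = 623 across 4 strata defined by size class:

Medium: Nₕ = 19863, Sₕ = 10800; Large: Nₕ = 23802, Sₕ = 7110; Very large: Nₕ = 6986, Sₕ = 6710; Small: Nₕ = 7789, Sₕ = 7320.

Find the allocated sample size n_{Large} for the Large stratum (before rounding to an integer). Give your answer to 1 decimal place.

Neyman allocation: nₕ = n·NₕSₕ / Σⱼ NⱼSⱼ.
Σ NⱼSⱼ = 19863·10800 + 23802·7110 + 6986·6710 + 7789·7320 = 4.8764416 × 10^8.
n_{Large} = 623·23802·7110 / (4.8764416 × 10^8) = 216.2.

216.2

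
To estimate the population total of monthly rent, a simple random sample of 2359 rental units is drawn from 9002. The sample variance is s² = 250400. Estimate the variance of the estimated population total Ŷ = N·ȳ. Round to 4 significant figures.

6.348 × 10^9

Var(Ŷ) = N²·Var(ȳ) = N²·(1 − n/N)·s²/n.
f = 2359/9002 = 0.26205288; Var(ȳ) = 0.73794712·250400/2359 = 78.330631.
Var(Ŷ) = 9002² · 78.330631 = 6.3476013 × 10^9.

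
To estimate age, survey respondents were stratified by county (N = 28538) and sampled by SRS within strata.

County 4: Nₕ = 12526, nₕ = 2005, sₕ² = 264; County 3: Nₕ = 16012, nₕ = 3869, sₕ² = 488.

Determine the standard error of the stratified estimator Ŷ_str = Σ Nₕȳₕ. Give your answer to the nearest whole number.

Var(Ŷ_str) = Σₕ Nₕ²(1 − fₕ)sₕ²/nₕ.
County 4: 12526²·(1 − 2005/12526)·264/2005 = 1.7352377 × 10^7.
County 3: 16012²·(1 − 3869/16012)·488/3869 = 2.4524077 × 10^7.
Sum = 4.1876454 × 10^7.
SE = √(4.1876454 × 10^7) = 6471.

6471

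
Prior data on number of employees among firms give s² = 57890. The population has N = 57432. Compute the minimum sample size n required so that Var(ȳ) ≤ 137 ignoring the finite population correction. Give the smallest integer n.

Without fpc, n₀ = s²/D = 57890/137 = 422.5547.
Rounding up, n = 423.

423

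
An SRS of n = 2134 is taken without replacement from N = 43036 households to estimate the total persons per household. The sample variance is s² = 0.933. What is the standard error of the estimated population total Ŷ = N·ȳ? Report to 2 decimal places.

877.27

Var(Ŷ) = N²·Var(ȳ) = N²·(1 − n/N)·s²/n.
f = 2134/43036 = 0.04958639; Var(ȳ) = 0.95041361·0.933/2134 = 4.155276 × 10^-4.
Var(Ŷ) = 43036² · (4.155276 × 10^-4) = 769597.54.
SE(Ŷ) = √(769597.54) = 877.27.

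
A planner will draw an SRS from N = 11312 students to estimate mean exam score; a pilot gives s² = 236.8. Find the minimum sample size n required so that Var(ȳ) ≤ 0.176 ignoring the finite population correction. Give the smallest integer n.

Without fpc, n₀ = s²/D = 236.8/0.176 = 1345.4545.
Rounding up, n = 1346.

1346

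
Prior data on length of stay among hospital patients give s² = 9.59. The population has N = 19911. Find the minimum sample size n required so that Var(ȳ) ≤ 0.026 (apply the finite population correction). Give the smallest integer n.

Without fpc, n₀ = s²/D = 9.59/0.026 = 368.8462.
With fpc, (1 − n/N)·s²/n ≤ D requires n ≥ n₀/(1 + n₀/N) = 368.8462/(1 + 368.8462/19911) = 362.1377.
Rounding up, n = 363.

363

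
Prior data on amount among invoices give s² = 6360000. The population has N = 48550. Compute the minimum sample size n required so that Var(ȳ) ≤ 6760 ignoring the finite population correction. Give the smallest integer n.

941

Without fpc, n₀ = s²/D = 6360000/6760 = 940.8284.
Rounding up, n = 941.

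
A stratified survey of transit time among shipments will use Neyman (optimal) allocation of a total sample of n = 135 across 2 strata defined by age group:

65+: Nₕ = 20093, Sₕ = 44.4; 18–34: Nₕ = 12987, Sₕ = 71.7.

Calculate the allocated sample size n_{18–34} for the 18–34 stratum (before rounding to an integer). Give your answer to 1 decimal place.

68.9

Neyman allocation: nₕ = n·NₕSₕ / Σⱼ NⱼSⱼ.
Σ NⱼSⱼ = 20093·44.4 + 12987·71.7 = 1.8232971 × 10^6.
n_{18–34} = 135·12987·71.7 / (1.8232971 × 10^6) = 68.9.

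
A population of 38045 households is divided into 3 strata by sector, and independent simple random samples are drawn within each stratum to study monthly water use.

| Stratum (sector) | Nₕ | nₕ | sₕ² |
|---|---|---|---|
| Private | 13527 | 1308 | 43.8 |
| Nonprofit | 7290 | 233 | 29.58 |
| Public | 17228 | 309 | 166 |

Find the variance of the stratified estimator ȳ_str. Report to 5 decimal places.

Var(ȳ_str) = Σₕ Wₕ²(1 − fₕ)sₕ²/nₕ with Wₕ = Nₕ/N, N = 38045.
Private: Wₕ = 0.35555264; term = 0.35555264²·(1 − 0.09669550)·43.8/1308 = 0.003823916.
Nonprofit: Wₕ = 0.19161519; term = 0.19161519²·(1 − 0.03196159)·29.58/233 = 0.0045122662.
Public: Wₕ = 0.45283217; term = 0.45283217²·(1 − 0.01793592)·166/309 = 0.10818424.
Sum = 0.11652042.

0.11652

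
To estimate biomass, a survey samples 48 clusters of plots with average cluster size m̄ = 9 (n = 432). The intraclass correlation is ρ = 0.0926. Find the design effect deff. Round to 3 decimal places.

deff = 1 + (9 − 1)·0.0926 = 1 + 0.7408 = 1.7408.

1.741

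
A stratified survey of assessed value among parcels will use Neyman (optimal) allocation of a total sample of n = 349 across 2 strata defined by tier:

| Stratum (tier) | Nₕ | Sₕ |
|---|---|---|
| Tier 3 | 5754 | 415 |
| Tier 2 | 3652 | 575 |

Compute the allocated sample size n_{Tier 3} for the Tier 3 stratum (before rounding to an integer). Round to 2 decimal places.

Neyman allocation: nₕ = n·NₕSₕ / Σⱼ NⱼSⱼ.
Σ NⱼSⱼ = 5754·415 + 3652·575 = 4.48781 × 10^6.
n_{Tier 3} = 349·5754·415 / (4.48781 × 10^6) = 185.70.

185.70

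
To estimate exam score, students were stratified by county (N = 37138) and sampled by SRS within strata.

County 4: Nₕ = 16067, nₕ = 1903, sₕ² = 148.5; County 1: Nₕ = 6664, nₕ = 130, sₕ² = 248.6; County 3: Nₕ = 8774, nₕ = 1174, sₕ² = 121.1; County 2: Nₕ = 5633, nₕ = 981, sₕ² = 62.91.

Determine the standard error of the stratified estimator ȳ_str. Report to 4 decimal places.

Var(ȳ_str) = Σₕ Wₕ²(1 − fₕ)sₕ²/nₕ with Wₕ = Nₕ/N, N = 37138.
County 4: Wₕ = 0.43262965; term = 0.43262965²·(1 − 0.11844153)·148.5/1903 = 0.012875715.
County 1: Wₕ = 0.17943885; term = 0.17943885²·(1 − 0.01950780)·248.6/130 = 0.060371903.
County 3: Wₕ = 0.23625397; term = 0.23625397²·(1 − 0.13380442)·121.1/1174 = 0.0049871249.
County 2: Wₕ = 0.15167753; term = 0.15167753²·(1 − 0.17415232)·62.91/981 = 0.001218409.
Sum = 0.079453152.
SE = √(0.079453152) = 0.2819.

0.2819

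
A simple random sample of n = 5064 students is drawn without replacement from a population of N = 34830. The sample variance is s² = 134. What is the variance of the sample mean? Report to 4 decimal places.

0.0226

Under SRS without replacement, Var(ȳ) = (1 − f)·s²/n with f = n/N = 5064/34830 = 0.14539190.
Var(ȳ) = (1 − 0.14539190)·134/5064 = 0.85460810·0.026461295 = 0.022614037.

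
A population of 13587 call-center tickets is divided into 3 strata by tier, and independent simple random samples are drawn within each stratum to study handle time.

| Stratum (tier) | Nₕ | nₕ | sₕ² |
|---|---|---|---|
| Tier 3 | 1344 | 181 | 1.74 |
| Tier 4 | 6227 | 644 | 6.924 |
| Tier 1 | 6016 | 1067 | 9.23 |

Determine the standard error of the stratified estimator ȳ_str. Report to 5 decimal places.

Var(ȳ_str) = Σₕ Wₕ²(1 − fₕ)sₕ²/nₕ with Wₕ = Nₕ/N, N = 13587.
Tier 3: Wₕ = 0.09891808; term = 0.09891808²·(1 − 0.13467262)·1.74/181 = 8.1395896 × 10^-5.
Tier 4: Wₕ = 0.45830573; term = 0.45830573²·(1 − 0.10342059)·6.924/644 = 0.0020247459.
Tier 1: Wₕ = 0.44277618; term = 0.44277618²·(1 − 0.17736037)·9.23/1067 = 0.0013951324.
Sum = 0.0035012742.
SE = √(0.0035012742) = 0.05917.

0.05917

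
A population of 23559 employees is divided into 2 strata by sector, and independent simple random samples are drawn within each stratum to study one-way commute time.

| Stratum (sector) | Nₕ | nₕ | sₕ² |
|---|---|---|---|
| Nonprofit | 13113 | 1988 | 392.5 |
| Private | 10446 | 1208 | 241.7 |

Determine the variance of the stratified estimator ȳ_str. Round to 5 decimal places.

0.08668

Var(ȳ_str) = Σₕ Wₕ²(1 − fₕ)sₕ²/nₕ with Wₕ = Nₕ/N, N = 23559.
Nonprofit: Wₕ = 0.55660257; term = 0.55660257²·(1 − 0.15160528)·392.5/1988 = 0.051893344.
Private: Wₕ = 0.44339743; term = 0.44339743²·(1 − 0.11564235)·241.7/1208 = 0.034787562.
Sum = 0.086680906.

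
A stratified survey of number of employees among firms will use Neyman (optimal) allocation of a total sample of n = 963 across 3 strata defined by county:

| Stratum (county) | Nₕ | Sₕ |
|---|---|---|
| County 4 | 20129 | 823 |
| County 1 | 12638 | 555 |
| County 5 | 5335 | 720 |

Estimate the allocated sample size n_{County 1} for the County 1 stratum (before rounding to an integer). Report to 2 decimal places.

246.32

Neyman allocation: nₕ = n·NₕSₕ / Σⱼ NⱼSⱼ.
Σ NⱼSⱼ = 20129·823 + 12638·555 + 5335·720 = 2.7421457 × 10^7.
n_{County 1} = 963·12638·555 / (2.7421457 × 10^7) = 246.32.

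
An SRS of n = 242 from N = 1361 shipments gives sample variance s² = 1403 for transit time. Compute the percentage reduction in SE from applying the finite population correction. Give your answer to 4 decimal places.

f = n/N = 242/1361 = 0.17781043.
SE_no-fpc = √(s²/n) = 2.4078041; SE_fpc = √((1−f)s²/n) = 2.1832684.
Ratio = √(1−f) = 0.90674669. Reduction = 100·(1 − 0.90674669) = 9.3253%.

9.3253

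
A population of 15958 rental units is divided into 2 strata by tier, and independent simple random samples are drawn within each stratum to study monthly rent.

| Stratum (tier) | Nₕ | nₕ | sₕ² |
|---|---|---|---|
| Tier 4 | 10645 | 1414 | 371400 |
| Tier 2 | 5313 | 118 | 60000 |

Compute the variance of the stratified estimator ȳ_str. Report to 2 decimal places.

Var(ȳ_str) = Σₕ Wₕ²(1 − fₕ)sₕ²/nₕ with Wₕ = Nₕ/N, N = 15958.
Tier 4: Wₕ = 0.66706354; term = 0.66706354²·(1 − 0.13283232)·371400/1414 = 101.35145.
Tier 2: Wₕ = 0.33293646; term = 0.33293646²·(1 − 0.02220967)·60000/118 = 55.110924.
Sum = 156.46237.

156.46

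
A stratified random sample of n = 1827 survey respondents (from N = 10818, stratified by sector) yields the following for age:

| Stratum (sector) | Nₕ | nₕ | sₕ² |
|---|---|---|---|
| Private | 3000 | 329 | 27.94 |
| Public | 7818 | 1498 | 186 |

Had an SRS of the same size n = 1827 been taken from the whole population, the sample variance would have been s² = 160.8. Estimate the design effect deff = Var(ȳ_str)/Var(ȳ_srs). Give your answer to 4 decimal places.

0.7961

Var(ȳ_str) = Σ Wₕ²(1−fₕ)sₕ²/nₕ with Wₕ = Nₕ/10818:
  Private: (3000/10818)²·(1−329/3000)·27.94/329 = 0.0058147586
  Public: (7818/10818)²·(1−1498/7818)·186/1498 = 0.052422765
  → Var(ȳ_str) = 0.058237524.
Var(ȳ_srs) = (1 − 1827/10818)·160.8/1827 = 0.073149021.
deff = 0.058237524 / 0.073149021 = 0.7961.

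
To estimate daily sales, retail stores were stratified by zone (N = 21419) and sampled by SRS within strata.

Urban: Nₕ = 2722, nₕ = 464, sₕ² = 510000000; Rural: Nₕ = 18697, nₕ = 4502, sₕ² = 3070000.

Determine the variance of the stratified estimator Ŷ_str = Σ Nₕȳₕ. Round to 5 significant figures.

Var(Ŷ_str) = Σₕ Nₕ²(1 − fₕ)sₕ²/nₕ.
Urban: 2722²·(1 − 464/2722)·510000000/464 = 6.7556051 × 10^12.
Rural: 18697²·(1 − 4502/18697)·3070000/4502 = 1.8098401 × 10^11.
Sum = 6.9365891 × 10^12.

6.9366 × 10^12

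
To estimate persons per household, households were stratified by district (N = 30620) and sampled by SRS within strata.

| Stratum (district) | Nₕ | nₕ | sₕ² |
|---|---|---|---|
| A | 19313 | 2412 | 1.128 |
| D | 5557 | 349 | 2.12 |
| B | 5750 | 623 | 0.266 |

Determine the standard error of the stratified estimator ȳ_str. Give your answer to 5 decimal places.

Var(ȳ_str) = Σₕ Wₕ²(1 − fₕ)sₕ²/nₕ with Wₕ = Nₕ/N, N = 30620.
A: Wₕ = 0.63073155; term = 0.63073155²·(1 − 0.12488997)·1.128/2412 = 1.6281093 × 10^-4.
D: Wₕ = 0.18148269; term = 0.18148269²·(1 − 0.06280367)·2.12/349 = 1.8750439 × 10^-4.
B: Wₕ = 0.18778576; term = 0.18778576²·(1 − 0.10834783)·0.266/623 = 1.3425003 × 10^-5.
Sum = 3.6374032 × 10^-4.
SE = √(3.6374032 × 10^-4) = 0.01907.

0.01907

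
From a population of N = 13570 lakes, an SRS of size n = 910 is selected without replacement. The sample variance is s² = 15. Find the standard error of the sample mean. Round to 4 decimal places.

0.1240

Under SRS without replacement, Var(ȳ) = (1 − f)·s²/n with f = n/N = 910/13570 = 0.06705969.
Var(ȳ) = (1 − 0.06705969)·15/910 = 0.93294031·0.016483516 = 0.015378137.
SE(ȳ) = √(0.015378137) = 0.1240.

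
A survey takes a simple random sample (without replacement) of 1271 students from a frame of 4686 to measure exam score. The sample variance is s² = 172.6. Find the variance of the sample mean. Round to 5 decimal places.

0.09897

Under SRS without replacement, Var(ȳ) = (1 − f)·s²/n with f = n/N = 1271/4686 = 0.27123346.
Var(ȳ) = (1 − 0.27123346)·172.6/1271 = 0.72876654·0.13579858 = 0.098965464.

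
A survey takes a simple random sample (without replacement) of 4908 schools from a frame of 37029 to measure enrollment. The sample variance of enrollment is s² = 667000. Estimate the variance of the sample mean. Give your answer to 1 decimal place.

Under SRS without replacement, Var(ȳ) = (1 − f)·s²/n with f = n/N = 4908/37029 = 0.13254476.
Var(ȳ) = (1 − 0.13254476)·667000/4908 = 0.86745524·135.90057 = 117.88766.

117.9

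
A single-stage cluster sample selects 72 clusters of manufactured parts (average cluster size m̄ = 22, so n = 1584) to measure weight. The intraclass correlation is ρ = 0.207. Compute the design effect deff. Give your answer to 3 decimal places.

5.347

deff = 1 + (22 − 1)·0.207 = 1 + 4.347 = 5.347.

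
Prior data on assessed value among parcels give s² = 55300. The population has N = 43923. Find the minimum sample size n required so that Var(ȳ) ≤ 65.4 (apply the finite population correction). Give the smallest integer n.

Without fpc, n₀ = s²/D = 55300/65.4 = 845.5657.
With fpc, (1 − n/N)·s²/n ≤ D requires n ≥ n₀/(1 + n₀/N) = 845.5657/(1 + 845.5657/43923) = 829.5951.
Rounding up, n = 830.

830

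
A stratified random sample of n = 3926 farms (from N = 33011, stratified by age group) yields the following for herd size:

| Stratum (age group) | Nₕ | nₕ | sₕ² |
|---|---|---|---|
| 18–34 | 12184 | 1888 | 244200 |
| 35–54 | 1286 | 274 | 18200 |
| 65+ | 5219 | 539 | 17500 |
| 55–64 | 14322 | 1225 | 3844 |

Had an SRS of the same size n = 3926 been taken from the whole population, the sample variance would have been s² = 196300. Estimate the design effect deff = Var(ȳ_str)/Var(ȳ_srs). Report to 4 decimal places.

0.3686

Var(ȳ_str) = Σ Wₕ²(1−fₕ)sₕ²/nₕ with Wₕ = Nₕ/33011:
  18–34: (12184/33011)²·(1−1888/12184)·244200/1888 = 14.889658
  35–54: (1286/33011)²·(1−274/1286)·18200/274 = 0.079327715
  65+: (5219/33011)²·(1−539/5219)·17500/539 = 0.72772128
  55–64: (14322/33011)²·(1−1225/14322)·3844/1225 = 0.54013886
  → Var(ȳ_str) = 16.236846.
Var(ȳ_srs) = (1 − 3926/33011)·196300/3926 = 44.053497.
deff = 16.236846 / 44.053497 = 0.3686.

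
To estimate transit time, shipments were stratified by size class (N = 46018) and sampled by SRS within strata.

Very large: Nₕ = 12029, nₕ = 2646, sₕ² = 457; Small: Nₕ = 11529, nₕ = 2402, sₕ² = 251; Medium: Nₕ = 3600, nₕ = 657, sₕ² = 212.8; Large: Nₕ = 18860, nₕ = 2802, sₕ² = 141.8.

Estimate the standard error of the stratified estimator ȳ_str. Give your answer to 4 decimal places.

0.1525

Var(ȳ_str) = Σₕ Wₕ²(1 − fₕ)sₕ²/nₕ with Wₕ = Nₕ/N, N = 46018.
Very large: Wₕ = 0.26139771; term = 0.26139771²·(1 − 0.21996841)·457/2646 = 0.0092053885.
Small: Wₕ = 0.25053240; term = 0.25053240²·(1 − 0.20834418)·251/2402 = 0.0051923616.
Medium: Wₕ = 0.07823026; term = 0.07823026²·(1 − 0.18250000)·212.8/657 = 0.0016204795.
Large: Wₕ = 0.40983963; term = 0.40983963²·(1 − 0.14856840)·141.8/2802 = 0.0072374531.
Sum = 0.023255683.
SE = √(0.023255683) = 0.1525.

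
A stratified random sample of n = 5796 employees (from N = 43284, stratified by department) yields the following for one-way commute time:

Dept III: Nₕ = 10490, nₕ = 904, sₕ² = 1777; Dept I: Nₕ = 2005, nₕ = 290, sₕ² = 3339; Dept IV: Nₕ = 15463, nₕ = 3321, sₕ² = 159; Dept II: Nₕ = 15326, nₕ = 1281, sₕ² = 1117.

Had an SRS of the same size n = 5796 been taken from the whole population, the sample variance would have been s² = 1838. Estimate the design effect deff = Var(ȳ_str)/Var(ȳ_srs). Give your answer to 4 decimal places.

0.8433

Var(ȳ_str) = Σ Wₕ²(1−fₕ)sₕ²/nₕ with Wₕ = Nₕ/43284:
  Dept III: (10490/43284)²·(1−904/10490)·1777/904 = 0.10550599
  Dept I: (2005/43284)²·(1−290/2005)·3339/290 = 0.021132075
  Dept IV: (15463/43284)²·(1−3321/15463)·159/3321 = 0.0047979692
  Dept II: (15326/43284)²·(1−1281/15326)·1117/1281 = 0.10018434
  → Var(ȳ_str) = 0.23162037.
Var(ȳ_srs) = (1 − 5796/43284)·1838/5796 = 0.27465152.
deff = 0.23162037 / 0.27465152 = 0.8433.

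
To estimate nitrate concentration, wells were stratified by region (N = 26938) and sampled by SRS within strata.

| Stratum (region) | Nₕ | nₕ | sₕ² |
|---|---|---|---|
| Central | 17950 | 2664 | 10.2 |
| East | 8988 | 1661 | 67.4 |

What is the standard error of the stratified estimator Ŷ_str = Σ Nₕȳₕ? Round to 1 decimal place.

1929.5

Var(Ŷ_str) = Σₕ Nₕ²(1 − fₕ)sₕ²/nₕ.
Central: 17950²·(1 − 2664/17950)·10.2/2664 = 1.0505682 × 10^6.
East: 8988²·(1 − 1661/8988)·67.4/1661 = 2.672265 × 10^6.
Sum = 3.7228332 × 10^6.
SE = √(3.7228332 × 10^6) = 1929.5.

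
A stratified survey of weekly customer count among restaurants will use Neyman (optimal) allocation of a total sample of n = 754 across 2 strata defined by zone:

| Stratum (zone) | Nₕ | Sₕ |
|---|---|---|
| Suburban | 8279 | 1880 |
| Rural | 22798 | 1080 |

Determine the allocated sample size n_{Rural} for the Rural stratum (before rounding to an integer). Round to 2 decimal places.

Neyman allocation: nₕ = n·NₕSₕ / Σⱼ NⱼSⱼ.
Σ NⱼSⱼ = 8279·1880 + 22798·1080 = 4.018636 × 10^7.
n_{Rural} = 754·22798·1080 / (4.018636 × 10^7) = 461.97.

461.97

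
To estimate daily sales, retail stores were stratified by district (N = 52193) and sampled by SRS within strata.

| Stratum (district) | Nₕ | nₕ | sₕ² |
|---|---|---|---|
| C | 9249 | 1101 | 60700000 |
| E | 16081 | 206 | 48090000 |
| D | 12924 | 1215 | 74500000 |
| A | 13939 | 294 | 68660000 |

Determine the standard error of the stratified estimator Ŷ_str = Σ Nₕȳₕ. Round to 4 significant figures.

1.084 × 10^7

Var(Ŷ_str) = Σₕ Nₕ²(1 − fₕ)sₕ²/nₕ.
C: 9249²·(1 − 1101/9249)·60700000/1101 = 4.1547718 × 10^12.
E: 16081²·(1 − 206/16081)·48090000/206 = 5.959562 × 10^13.
D: 12924²·(1 − 1215/12924)·74500000/1215 = 9.2789055 × 10^12.
A: 13939²·(1 − 294/13939)·68660000/294 = 4.4418269 × 10^13.
Sum = 1.1744757 × 10^14.
SE = √(1.1744757 × 10^14) = 1.084 × 10^7.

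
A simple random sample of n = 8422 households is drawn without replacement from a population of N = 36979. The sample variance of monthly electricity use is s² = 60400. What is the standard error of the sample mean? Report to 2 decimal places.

2.35

Under SRS without replacement, Var(ȳ) = (1 − f)·s²/n with f = n/N = 8422/36979 = 0.22775089.
Var(ȳ) = (1 − 0.22775089)·60400/8422 = 0.77224911·7.1716932 = 5.5383337.
SE(ȳ) = √(5.5383337) = 2.35.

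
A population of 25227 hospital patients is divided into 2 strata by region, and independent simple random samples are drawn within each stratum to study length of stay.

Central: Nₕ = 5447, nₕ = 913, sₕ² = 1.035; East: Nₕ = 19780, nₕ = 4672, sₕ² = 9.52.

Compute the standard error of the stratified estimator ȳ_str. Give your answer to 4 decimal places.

Var(ȳ_str) = Σₕ Wₕ²(1 − fₕ)sₕ²/nₕ with Wₕ = Nₕ/N, N = 25227.
Central: Wₕ = 0.21591945; term = 0.21591945²·(1 − 0.16761520)·1.035/913 = 4.3992359 × 10^-5.
East: Wₕ = 0.78408055; term = 0.78408055²·(1 − 0.23619818)·9.52/4672 = 9.5683304 × 10^-4.
Sum = 0.0010008254.
SE = √(0.0010008254) = 0.0316.

0.0316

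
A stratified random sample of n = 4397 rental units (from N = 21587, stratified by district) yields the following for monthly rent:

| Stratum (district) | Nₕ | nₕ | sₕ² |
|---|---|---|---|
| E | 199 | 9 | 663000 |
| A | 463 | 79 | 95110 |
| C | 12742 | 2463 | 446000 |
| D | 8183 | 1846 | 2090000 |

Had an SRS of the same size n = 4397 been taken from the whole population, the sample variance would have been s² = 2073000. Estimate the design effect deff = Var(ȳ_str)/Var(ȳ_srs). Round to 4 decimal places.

Var(ȳ_str) = Σ Wₕ²(1−fₕ)sₕ²/nₕ with Wₕ = Nₕ/21587:
  E: (199/21587)²·(1−9/199)·663000/9 = 5.9771357
  A: (463/21587)²·(1−79/463)·95110/79 = 0.45933202
  C: (12742/21587)²·(1−2463/12742)·446000/2463 = 50.894908
  D: (8183/21587)²·(1−1846/8183)·2090000/1846 = 125.98715
  → Var(ȳ_str) = 183.31853.
Var(ȳ_srs) = (1 − 4397/21587)·2073000/4397 = 375.42779.
deff = 183.31853 / 375.42779 = 0.4883.

0.4883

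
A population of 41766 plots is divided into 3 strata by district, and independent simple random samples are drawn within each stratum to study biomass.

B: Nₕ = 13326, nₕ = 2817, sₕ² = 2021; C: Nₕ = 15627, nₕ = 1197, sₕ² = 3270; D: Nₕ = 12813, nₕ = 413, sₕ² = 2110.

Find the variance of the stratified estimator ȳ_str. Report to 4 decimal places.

0.8761

Var(ȳ_str) = Σₕ Wₕ²(1 − fₕ)sₕ²/nₕ with Wₕ = Nₕ/N, N = 41766.
B: Wₕ = 0.31906335; term = 0.31906335²·(1 − 0.21139127)·2021/2817 = 0.057596342.
C: Wₕ = 0.37415601; term = 0.37415601²·(1 − 0.07659820)·3270/1197 = 0.35314233.
D: Wₕ = 0.30678063; term = 0.30678063²·(1 − 0.03223289)·2110/413 = 0.46532796.
Sum = 0.87606663.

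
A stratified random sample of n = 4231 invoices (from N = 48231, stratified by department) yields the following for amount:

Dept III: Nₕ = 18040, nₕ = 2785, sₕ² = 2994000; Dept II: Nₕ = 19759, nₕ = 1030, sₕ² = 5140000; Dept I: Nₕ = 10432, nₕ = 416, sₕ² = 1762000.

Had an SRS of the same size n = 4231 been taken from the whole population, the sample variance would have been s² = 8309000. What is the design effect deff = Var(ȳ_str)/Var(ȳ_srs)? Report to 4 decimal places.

Var(ȳ_str) = Σ Wₕ²(1−fₕ)sₕ²/nₕ with Wₕ = Nₕ/48231:
  Dept III: (18040/48231)²·(1−2785/18040)·2994000/2785 = 127.18117
  Dept II: (19759/48231)²·(1−1030/19759)·5140000/1030 = 793.87644
  Dept I: (10432/48231)²·(1−416/10432)·1762000/416 = 190.2488
  → Var(ȳ_str) = 1111.3064.
Var(ȳ_srs) = (1 − 4231/48231)·8309000/4231 = 1791.5632.
deff = 1111.3064 / 1791.5632 = 0.6203.

0.6203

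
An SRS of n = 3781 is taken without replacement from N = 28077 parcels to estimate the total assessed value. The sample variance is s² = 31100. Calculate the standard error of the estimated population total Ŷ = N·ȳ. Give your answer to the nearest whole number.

74907

Var(Ŷ) = N²·Var(ȳ) = N²·(1 − n/N)·s²/n.
f = 3781/28077 = 0.13466538; Var(ȳ) = 0.86533462·31100/3781 = 7.117669.
Var(Ŷ) = 28077² · 7.117669 = 5.6109861 × 10^9.
SE(Ŷ) = √(5.6109861 × 10^9) = 74907.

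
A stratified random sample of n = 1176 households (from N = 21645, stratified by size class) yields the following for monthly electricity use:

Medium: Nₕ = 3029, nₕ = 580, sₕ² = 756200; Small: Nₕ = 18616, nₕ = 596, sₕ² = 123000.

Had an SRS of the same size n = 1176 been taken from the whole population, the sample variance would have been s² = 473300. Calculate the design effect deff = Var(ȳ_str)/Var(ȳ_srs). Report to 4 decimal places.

0.4425

Var(ȳ_str) = Σ Wₕ²(1−fₕ)sₕ²/nₕ with Wₕ = Nₕ/21645:
  Medium: (3029/21645)²·(1−580/3029)·756200/580 = 20.643416
  Small: (18616/21645)²·(1−596/18616)·123000/596 = 147.76951
  → Var(ȳ_str) = 168.41293.
Var(ȳ_srs) = (1 − 1176/21645)·473300/1176 = 380.5995.
deff = 168.41293 / 380.5995 = 0.4425.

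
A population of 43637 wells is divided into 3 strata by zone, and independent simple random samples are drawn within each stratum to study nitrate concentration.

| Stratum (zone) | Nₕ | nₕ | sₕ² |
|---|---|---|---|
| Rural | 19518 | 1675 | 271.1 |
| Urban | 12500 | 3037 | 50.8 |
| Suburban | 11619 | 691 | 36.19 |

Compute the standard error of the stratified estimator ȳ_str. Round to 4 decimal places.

Var(ȳ_str) = Σₕ Wₕ²(1 − fₕ)sₕ²/nₕ with Wₕ = Nₕ/N, N = 43637.
Rural: Wₕ = 0.44728098; term = 0.44728098²·(1 − 0.08581822)·271.1/1675 = 0.029601119.
Urban: Wₕ = 0.28645416; term = 0.28645416²·(1 − 0.24296000)·50.8/3037 = 0.0010390776.
Suburban: Wₕ = 0.26626487; term = 0.26626487²·(1 − 0.05947156)·36.19/691 = 0.0034922892.
Sum = 0.034132486.
SE = √(0.034132486) = 0.1847.

0.1847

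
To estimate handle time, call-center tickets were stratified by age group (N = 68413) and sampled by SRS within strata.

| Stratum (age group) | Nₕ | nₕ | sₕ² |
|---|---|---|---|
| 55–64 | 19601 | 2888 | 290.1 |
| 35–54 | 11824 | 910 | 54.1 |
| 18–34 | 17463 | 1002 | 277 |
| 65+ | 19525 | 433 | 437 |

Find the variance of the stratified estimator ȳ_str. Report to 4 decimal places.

Var(ȳ_str) = Σₕ Wₕ²(1 − fₕ)sₕ²/nₕ with Wₕ = Nₕ/N, N = 68413.
55–64: Wₕ = 0.28650987; term = 0.28650987²·(1 − 0.14733942)·290.1/2888 = 0.0070308189.
35–54: Wₕ = 0.17283265; term = 0.17283265²·(1 − 0.07696211)·54.1/910 = 0.0016391812.
18–34: Wₕ = 0.25525850; term = 0.25525850²·(1 − 0.05737846)·277/1002 = 0.016978912.
65+: Wₕ = 0.28539897; term = 0.28539897²·(1 − 0.02217670)·437/433 = 0.080381987.
Sum = 0.1060309.

0.1060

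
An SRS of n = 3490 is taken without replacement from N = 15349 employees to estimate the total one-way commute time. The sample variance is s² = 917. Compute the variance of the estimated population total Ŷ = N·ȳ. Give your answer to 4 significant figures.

Var(Ŷ) = N²·Var(ȳ) = N²·(1 − n/N)·s²/n.
f = 3490/15349 = 0.22737638; Var(ȳ) = 0.77262362·917/3490 = 0.20300741.
Var(Ŷ) = 15349² · 0.20300741 = 4.7826881 × 10^7.

4.783 × 10^7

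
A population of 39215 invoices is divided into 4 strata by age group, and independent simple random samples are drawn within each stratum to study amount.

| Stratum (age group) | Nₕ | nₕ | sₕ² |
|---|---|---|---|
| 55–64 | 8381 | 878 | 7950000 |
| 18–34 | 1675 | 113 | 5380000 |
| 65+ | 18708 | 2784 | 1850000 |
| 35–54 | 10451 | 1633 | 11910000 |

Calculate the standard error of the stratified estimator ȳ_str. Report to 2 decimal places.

Var(ȳ_str) = Σₕ Wₕ²(1 − fₕ)sₕ²/nₕ with Wₕ = Nₕ/N, N = 39215.
55–64: Wₕ = 0.21371924; term = 0.21371924²·(1 − 0.10476077)·7950000/878 = 370.25332.
18–34: Wₕ = 0.04271325; term = 0.04271325²·(1 − 0.06746269)·5380000/113 = 81.001905.
65+: Wₕ = 0.47706235; term = 0.47706235²·(1 − 0.14881334)·1850000/2784 = 128.72935.
35–54: Wₕ = 0.26650516; term = 0.26650516²·(1 − 0.15625299)·11910000/1633 = 437.06807.
Sum = 1017.0526.
SE = √(1017.0526) = 31.89.

31.89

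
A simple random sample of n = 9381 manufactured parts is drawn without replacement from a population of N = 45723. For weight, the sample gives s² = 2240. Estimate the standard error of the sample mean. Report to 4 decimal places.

Under SRS without replacement, Var(ȳ) = (1 − f)·s²/n with f = n/N = 9381/45723 = 0.20517026.
Var(ȳ) = (1 − 0.20517026)·2240/9381 = 0.79482974·0.23878051 = 0.18978985.
SE(ȳ) = √(0.18978985) = 0.4356.

0.4356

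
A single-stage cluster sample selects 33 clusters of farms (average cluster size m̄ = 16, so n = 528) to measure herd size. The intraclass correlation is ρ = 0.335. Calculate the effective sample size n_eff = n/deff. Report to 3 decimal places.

87.635

deff = 1 + (16 − 1)·0.335 = 1 + 5.025 = 6.025.
n_eff = 528 / 6.025 = 87.635.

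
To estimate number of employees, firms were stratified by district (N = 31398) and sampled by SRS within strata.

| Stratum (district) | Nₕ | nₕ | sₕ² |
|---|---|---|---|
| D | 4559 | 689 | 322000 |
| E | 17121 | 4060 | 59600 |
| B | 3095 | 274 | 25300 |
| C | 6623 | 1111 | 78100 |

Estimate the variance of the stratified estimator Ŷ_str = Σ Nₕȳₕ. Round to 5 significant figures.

Var(Ŷ_str) = Σₕ Nₕ²(1 − fₕ)sₕ²/nₕ.
D: 4559²·(1 − 689/4559)·322000/689 = 8.245504 × 10^9.
E: 17121²·(1 − 4060/17121)·59600/4060 = 3.2826591 × 10^9.
B: 3095²·(1 − 274/3095)·25300/274 = 8.0618311 × 10^8.
C: 6623²·(1 − 1111/6623)·78100/1111 = 2.5662617 × 10^9.
Sum = 1.4900608 × 10^10.

1.4901 × 10^10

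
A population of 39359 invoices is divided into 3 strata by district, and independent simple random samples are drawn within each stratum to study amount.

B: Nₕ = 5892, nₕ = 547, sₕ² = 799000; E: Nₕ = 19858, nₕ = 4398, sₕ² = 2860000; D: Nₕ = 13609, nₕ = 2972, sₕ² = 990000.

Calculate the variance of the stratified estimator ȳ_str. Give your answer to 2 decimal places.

189.70

Var(ȳ_str) = Σₕ Wₕ²(1 − fₕ)sₕ²/nₕ with Wₕ = Nₕ/N, N = 39359.
B: Wₕ = 0.14969893; term = 0.14969893²·(1 − 0.09283775)·799000/547 = 29.694895.
E: Wₕ = 0.50453518; term = 0.50453518²·(1 − 0.22147245)·2860000/4398 = 128.87471.
D: Wₕ = 0.34576590; term = 0.34576590²·(1 − 0.21838489)·990000/2972 = 31.127458.
Sum = 189.69706.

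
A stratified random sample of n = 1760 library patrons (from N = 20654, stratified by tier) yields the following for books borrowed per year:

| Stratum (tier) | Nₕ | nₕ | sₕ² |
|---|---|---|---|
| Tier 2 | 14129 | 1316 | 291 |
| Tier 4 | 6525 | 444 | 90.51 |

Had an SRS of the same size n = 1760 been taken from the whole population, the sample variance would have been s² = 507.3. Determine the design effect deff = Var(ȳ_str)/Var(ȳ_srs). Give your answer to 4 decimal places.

Var(ȳ_str) = Σ Wₕ²(1−fₕ)sₕ²/nₕ with Wₕ = Nₕ/20654:
  Tier 2: (14129/20654)²·(1−1316/14129)·291/1316 = 0.09384065
  Tier 4: (6525/20654)²·(1−444/6525)·90.51/444 = 0.01896098
  → Var(ȳ_str) = 0.11280163.
Var(ȳ_srs) = (1 − 1760/20654)·507.3/1760 = 0.26367681.
deff = 0.11280163 / 0.26367681 = 0.4278.

0.4278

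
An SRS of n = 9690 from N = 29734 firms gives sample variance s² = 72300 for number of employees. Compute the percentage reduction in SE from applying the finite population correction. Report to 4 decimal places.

17.8958

f = n/N = 9690/29734 = 0.32588955.
SE_no-fpc = √(s²/n) = 2.7315381; SE_fpc = √((1−f)s²/n) = 2.2427083.
Ratio = √(1−f) = 0.82104229. Reduction = 100·(1 − 0.82104229) = 17.8958%.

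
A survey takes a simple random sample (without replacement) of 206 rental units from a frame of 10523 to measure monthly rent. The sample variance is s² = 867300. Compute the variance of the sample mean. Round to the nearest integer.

Under SRS without replacement, Var(ȳ) = (1 − f)·s²/n with f = n/N = 206/10523 = 0.01957617.
Var(ȳ) = (1 − 0.01957617)·867300/206 = 0.98042383·4210.1942 = 4127.7747.

4128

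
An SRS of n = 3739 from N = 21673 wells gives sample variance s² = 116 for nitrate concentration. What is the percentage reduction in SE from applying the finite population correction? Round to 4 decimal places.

9.0340

f = n/N = 3739/21673 = 0.17251880.
SE_no-fpc = √(s²/n) = 0.17613727; SE_fpc = √((1−f)s²/n) = 0.16022502.
Ratio = √(1−f) = 0.90965994. Reduction = 100·(1 − 0.90965994) = 9.0340%.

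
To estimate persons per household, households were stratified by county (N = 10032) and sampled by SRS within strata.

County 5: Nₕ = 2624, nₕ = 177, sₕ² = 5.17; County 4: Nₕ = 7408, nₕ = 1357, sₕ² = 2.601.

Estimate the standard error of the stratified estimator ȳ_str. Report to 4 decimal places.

Var(ȳ_str) = Σₕ Wₕ²(1 − fₕ)sₕ²/nₕ with Wₕ = Nₕ/N, N = 10032.
County 5: Wₕ = 0.26156300; term = 0.26156300²·(1 − 0.06745427)·5.17/177 = 0.0018635456.
County 4: Wₕ = 0.73843700; term = 0.73843700²·(1 − 0.18318035)·2.601/1357 = 8.5371632 × 10^-4.
Sum = 0.0027172619.
SE = √(0.0027172619) = 0.0521.

0.0521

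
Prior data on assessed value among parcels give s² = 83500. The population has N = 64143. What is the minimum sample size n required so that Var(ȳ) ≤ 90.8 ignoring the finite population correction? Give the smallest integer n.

920

Without fpc, n₀ = s²/D = 83500/90.8 = 919.6035.
Rounding up, n = 920.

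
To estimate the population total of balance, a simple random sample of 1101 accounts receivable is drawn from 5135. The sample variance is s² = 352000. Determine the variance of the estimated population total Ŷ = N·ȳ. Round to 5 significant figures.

Var(Ŷ) = N²·Var(ȳ) = N²·(1 − n/N)·s²/n.
f = 1101/5135 = 0.21441091; Var(ȳ) = 0.78558909·352000/1101 = 251.16018.
Var(Ŷ) = 5135² · 251.16018 = 6.6226481 × 10^9.

6.6226 × 10^9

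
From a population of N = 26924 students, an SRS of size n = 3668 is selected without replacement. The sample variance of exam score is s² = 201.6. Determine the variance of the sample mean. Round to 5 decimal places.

Under SRS without replacement, Var(ȳ) = (1 − f)·s²/n with f = n/N = 3668/26924 = 0.13623533.
Var(ȳ) = (1 − 0.13623533)·201.6/3668 = 0.86376467·0.054961832 = 0.047474089.

0.04747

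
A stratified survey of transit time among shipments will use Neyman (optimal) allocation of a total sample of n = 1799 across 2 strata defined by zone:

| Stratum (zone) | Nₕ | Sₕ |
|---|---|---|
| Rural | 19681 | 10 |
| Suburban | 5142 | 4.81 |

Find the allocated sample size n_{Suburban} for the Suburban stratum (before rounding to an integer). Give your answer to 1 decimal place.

200.8

Neyman allocation: nₕ = n·NₕSₕ / Σⱼ NⱼSⱼ.
Σ NⱼSⱼ = 19681·10 + 5142·4.81 = 221543.02.
n_{Suburban} = 1799·5142·4.81 / 221543.02 = 200.8.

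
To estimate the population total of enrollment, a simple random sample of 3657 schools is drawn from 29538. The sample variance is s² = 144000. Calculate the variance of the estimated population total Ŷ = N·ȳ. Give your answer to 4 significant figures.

Var(Ŷ) = N²·Var(ȳ) = N²·(1 − n/N)·s²/n.
f = 3657/29538 = 0.12380662; Var(ȳ) = 0.87619338·144000/3657 = 34.501462.
Var(Ŷ) = 29538² · 34.501462 = 3.0102299 × 10^10.

3.010 × 10^10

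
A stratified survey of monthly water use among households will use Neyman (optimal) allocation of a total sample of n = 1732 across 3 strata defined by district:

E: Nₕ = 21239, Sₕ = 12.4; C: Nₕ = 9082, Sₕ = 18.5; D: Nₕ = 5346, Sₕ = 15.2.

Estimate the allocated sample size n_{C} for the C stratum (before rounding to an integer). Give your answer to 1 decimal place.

Neyman allocation: nₕ = n·NₕSₕ / Σⱼ NⱼSⱼ.
Σ NⱼSⱼ = 21239·12.4 + 9082·18.5 + 5346·15.2 = 512639.8.
n_{C} = 1732·9082·18.5 / 512639.8 = 567.7.

567.7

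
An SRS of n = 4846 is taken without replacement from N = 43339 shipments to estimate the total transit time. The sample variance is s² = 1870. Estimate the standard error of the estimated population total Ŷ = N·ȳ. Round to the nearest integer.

Var(Ŷ) = N²·Var(ȳ) = N²·(1 − n/N)·s²/n.
f = 4846/43339 = 0.11181615; Var(ȳ) = 0.88818385·1870/4846 = 0.34273706.
Var(Ŷ) = 43339² · 0.34273706 = 6.4375237 × 10^8.
SE(Ŷ) = √(6.4375237 × 10^8) = 25372.

25372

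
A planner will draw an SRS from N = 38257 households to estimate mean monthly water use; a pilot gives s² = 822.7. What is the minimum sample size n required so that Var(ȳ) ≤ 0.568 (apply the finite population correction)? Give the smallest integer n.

Without fpc, n₀ = s²/D = 822.7/0.568 = 1448.4155.
With fpc, (1 − n/N)·s²/n ≤ D requires n ≥ n₀/(1 + n₀/N) = 1448.4155/(1 + 1448.4155/38257) = 1395.5787.
Rounding up, n = 1396.

1396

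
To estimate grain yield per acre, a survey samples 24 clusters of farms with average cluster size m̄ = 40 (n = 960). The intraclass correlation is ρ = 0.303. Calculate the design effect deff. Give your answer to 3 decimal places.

12.817

deff = 1 + (40 − 1)·0.303 = 1 + 11.817 = 12.817.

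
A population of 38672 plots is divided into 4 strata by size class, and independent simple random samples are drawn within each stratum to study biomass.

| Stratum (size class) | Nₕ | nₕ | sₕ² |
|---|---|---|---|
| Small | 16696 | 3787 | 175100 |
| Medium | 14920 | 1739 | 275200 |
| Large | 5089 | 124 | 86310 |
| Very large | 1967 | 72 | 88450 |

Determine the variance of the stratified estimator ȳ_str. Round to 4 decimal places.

42.2951

Var(ȳ_str) = Σₕ Wₕ²(1 − fₕ)sₕ²/nₕ with Wₕ = Nₕ/N, N = 38672.
Small: Wₕ = 0.43173355; term = 0.43173355²·(1 − 0.22682080)·175100/3787 = 6.6635032.
Medium: Wₕ = 0.38580885; term = 0.38580885²·(1 − 0.11655496)·275200/1739 = 20.810033.
Large: Wₕ = 0.13159392; term = 0.13159392²·(1 − 0.02436628)·86310/124 = 11.759744.
Very large: Wₕ = 0.05086367; term = 0.05086367²·(1 − 0.03660397)·88450/72 = 3.0618623.
Sum = 42.295143.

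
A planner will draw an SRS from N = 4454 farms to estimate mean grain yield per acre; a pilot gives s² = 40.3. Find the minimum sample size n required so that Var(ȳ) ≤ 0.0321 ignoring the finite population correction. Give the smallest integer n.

1256

Without fpc, n₀ = s²/D = 40.3/0.0321 = 1255.4517.
Rounding up, n = 1256.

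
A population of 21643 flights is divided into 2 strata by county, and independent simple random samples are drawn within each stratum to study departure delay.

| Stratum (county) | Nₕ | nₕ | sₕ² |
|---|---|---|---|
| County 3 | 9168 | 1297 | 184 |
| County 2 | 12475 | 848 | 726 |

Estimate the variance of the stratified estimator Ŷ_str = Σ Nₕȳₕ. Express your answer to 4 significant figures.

1.344 × 10^8

Var(Ŷ_str) = Σₕ Nₕ²(1 − fₕ)sₕ²/nₕ.
County 3: 9168²·(1 − 1297/9168)·184/1297 = 1.0237228 × 10^7.
County 2: 12475²·(1 − 848/12475)·726/848 = 1.2417924 × 10^8.
Sum = 1.3441647 × 10^8.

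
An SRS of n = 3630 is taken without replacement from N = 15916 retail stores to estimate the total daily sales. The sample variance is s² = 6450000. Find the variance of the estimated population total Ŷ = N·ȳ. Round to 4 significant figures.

Var(Ŷ) = N²·Var(ȳ) = N²·(1 − n/N)·s²/n.
f = 3630/15916 = 0.22807238; Var(ȳ) = 0.77192762·6450000/3630 = 1371.6069.
Var(Ŷ) = 15916² · 1371.6069 = 3.4745417 × 10^11.

3.475 × 10^11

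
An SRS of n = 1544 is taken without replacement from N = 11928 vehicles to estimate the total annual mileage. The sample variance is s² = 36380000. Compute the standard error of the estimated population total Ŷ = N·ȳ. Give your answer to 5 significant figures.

Var(Ŷ) = N²·Var(ȳ) = N²·(1 − n/N)·s²/n.
f = 1544/11928 = 0.12944333; Var(ȳ) = 0.87055667·36380000/1544 = 20512.21.
Var(Ŷ) = 11928² · 20512.21 = 2.9184195 × 10^12.
SE(Ŷ) = √(2.9184195 × 10^12) = 1.7083 × 10^6.

1.7083 × 10^6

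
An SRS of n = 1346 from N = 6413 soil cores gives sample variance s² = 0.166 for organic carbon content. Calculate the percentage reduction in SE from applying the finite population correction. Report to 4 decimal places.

f = n/N = 1346/6413 = 0.20988617.
SE_no-fpc = √(s²/n) = 0.011105331; SE_fpc = √((1−f)s²/n) = 0.0098713454.
Ratio = √(1−f) = 0.88888347. Reduction = 100·(1 − 0.88888347) = 11.1117%.

11.1117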